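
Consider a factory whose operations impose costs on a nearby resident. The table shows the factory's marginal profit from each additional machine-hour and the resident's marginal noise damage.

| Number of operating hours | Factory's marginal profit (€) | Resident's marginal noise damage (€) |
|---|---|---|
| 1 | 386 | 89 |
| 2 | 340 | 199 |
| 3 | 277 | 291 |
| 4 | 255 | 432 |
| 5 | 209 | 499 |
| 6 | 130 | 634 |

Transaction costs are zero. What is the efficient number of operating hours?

Bargaining reaches the level where marginal profit last exceeds marginal noise damage.
That holds through level 2 (340 ≥ 199) but not at 3 (277 < 291).

2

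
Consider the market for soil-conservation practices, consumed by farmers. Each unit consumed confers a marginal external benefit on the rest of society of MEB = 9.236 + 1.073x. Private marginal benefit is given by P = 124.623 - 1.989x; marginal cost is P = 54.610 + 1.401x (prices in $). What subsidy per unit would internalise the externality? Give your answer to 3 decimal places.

Social marginal benefit = demand + MEB = 133.859 - 0.916x.
Set SMB = MC: 133.859 - 0.916x = 54.610 + 1.401x → x* = 34.2033.
The Pigouvian subsidy equals MEB at x*: 9.236 + 1.073×34.2033 = 45.9361.

subsidy = $45.936 per unit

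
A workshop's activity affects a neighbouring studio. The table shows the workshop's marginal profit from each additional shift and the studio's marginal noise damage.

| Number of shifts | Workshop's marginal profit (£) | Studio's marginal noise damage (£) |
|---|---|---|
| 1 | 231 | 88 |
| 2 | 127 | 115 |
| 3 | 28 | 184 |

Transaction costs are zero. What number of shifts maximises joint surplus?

Bargaining reaches the level where marginal profit last exceeds marginal noise damage.
That holds through level 2 (127 ≥ 115) but not at 3 (28 < 184).

2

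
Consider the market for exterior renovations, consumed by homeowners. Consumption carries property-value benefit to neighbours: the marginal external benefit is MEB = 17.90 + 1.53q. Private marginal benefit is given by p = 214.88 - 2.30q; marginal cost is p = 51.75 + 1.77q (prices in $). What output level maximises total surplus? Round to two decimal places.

q* = 71.27

Social marginal benefit = demand + MEB = 232.78 - 0.77q.
Set SMB = MC: 232.78 - 0.77q = 51.75 + 1.77q → q* = 71.2717.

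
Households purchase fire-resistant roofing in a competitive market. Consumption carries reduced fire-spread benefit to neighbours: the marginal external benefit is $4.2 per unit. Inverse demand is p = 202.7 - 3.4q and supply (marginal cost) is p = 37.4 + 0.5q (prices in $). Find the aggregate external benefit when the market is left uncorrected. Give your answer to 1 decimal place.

Market equilibrium (private): 37.4 + 0.5q = 202.7 - 3.4q → q_m = 42.3846.
Total external benefit = MEB × q_m = 4.2 × 42.3846 = 178.0153.

$178.0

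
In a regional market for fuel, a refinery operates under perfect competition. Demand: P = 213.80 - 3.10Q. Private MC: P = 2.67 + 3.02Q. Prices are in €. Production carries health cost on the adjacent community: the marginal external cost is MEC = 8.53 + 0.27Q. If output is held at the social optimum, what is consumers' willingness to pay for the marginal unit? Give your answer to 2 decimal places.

P = €115.51

Social marginal cost = private MC + MEC = 11.20 + 3.29Q.
Set SMC = demand: 11.20 + 3.29Q = 213.80 - 3.10Q → Q* = 31.7058.
Consumer price on the demand curve at Q*: 213.80 − 3.10×31.7058 = 115.5120.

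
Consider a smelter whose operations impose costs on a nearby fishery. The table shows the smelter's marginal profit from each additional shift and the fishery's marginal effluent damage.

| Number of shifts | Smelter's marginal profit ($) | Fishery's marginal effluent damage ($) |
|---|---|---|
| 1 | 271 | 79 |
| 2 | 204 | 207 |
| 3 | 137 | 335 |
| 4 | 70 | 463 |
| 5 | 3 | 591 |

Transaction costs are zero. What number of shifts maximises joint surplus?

1

Bargaining reaches the level where marginal profit last exceeds marginal effluent damage.
That holds through level 1 (271 ≥ 79) but not at 2 (204 < 207).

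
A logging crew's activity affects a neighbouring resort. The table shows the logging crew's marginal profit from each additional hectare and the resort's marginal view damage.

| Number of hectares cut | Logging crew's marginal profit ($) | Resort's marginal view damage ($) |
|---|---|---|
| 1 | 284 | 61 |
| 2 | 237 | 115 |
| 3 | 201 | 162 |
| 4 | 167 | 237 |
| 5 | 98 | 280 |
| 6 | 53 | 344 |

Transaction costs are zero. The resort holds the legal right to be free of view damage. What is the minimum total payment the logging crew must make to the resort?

$338

Efficient level: marginal profit ≥ marginal view damage through level 3, so k* = 3.
With the resort holding the right, the logging crew must at least compensate total damage at k*: 61 + 115 + 162 = 338.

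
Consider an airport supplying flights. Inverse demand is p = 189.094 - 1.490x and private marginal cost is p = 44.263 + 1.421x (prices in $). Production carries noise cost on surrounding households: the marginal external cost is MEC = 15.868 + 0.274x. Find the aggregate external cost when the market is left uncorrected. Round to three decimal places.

$1128.605

Market equilibrium (private): 44.263 + 1.421x = 189.094 - 1.490x → x_m = 49.7530.
Total external cost = ∫₀^{x_m} (15.868 + 0.274x) dx = 15.868×49.7530 + ½×0.274×49.7530² = 1128.6051.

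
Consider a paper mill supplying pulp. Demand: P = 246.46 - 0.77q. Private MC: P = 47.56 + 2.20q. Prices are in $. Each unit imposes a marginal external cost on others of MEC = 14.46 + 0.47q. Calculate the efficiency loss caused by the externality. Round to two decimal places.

DWL = $306.70

Market equilibrium (private): 47.56 + 2.20q = 246.46 - 0.77q → q_m = 66.9697.
Social marginal cost = private MC + MEC = 62.02 + 2.67q.
Set SMC = demand: 62.02 + 2.67q = 246.46 - 0.77q → q* = 53.6163.
The loss is the area between SMC and demand from q* to q_m; with linear curves that's a triangle of height MEC(q_m).
DWL = ½ × 13.3534 × 45.9358 = 306.6996.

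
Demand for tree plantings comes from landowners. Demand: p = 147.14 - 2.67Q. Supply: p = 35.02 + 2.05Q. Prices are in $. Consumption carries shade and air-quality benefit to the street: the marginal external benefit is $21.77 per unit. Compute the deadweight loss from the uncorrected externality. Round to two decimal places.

Market equilibrium (private): 35.02 + 2.05Q = 147.14 - 2.67Q → Q_m = 23.7542.
Social marginal benefit = demand + MEB = 168.91 - 2.67Q.
Set SMB = MC: 168.91 - 2.67Q = 35.02 + 2.05Q → Q* = 28.3665.
The welfare-loss triangle has base |Q_m − Q*| and height MEB(Q_m) (the vertical gap between SMB and MC is zero at Q* and MEB at Q_m).
DWL = ½ × 4.6123 × 21.7700 = 50.2049.

DWL = $50.20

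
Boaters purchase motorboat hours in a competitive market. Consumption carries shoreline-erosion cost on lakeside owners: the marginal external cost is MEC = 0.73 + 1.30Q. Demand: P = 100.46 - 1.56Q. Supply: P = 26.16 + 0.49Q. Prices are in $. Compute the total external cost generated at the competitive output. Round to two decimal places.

$880.31

Market equilibrium (private): 26.16 + 0.49Q = 100.46 - 1.56Q → Q_m = 36.2439.
Total external cost = ∫₀^{Q_m} (0.73 + 1.30Q) dQ = 0.73×36.2439 + ½×1.30×36.2439² = 880.3112.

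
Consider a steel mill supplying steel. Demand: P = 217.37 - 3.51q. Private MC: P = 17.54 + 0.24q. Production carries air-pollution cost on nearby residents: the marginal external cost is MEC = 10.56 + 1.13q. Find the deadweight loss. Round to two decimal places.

Market equilibrium (private): 17.54 + 0.24q = 217.37 - 3.51q → q_m = 53.2880.
Social marginal cost = private MC + MEC = 28.10 + 1.37q.
Set SMC = demand: 28.10 + 1.37q = 217.37 - 3.51q → q* = 38.7848.
The welfare-loss triangle has base |q_m − q*| and height MEC(q_m) (the vertical gap between SMC and demand is zero at q* and MEC at q_m).
DWL = ½ × 14.5032 × 70.7754 = 513.2349.

DWL = 513.23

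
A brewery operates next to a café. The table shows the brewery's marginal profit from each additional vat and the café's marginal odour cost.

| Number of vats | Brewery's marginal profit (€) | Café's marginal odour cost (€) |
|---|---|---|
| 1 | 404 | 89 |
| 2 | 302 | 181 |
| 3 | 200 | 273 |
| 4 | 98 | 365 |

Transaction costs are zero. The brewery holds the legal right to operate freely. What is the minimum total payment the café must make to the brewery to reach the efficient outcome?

€298

Left alone the brewery would choose level 4 (marginal profit stays positive).
Efficient level: k* = 2 (marginal profit ≥ marginal odour cost through 2).
The café must at least cover the brewery's forgone profit from cutting 4→2: 200 + 98 = 298.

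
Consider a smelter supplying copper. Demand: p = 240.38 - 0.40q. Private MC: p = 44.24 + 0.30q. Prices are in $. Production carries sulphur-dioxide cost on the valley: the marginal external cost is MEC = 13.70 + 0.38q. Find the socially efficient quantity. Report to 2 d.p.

q* = 168.93

Social marginal cost = private MC + MEC = 57.94 + 0.68q.
Set SMC = demand: 57.94 + 0.68q = 240.38 - 0.40q → q* = 168.9259.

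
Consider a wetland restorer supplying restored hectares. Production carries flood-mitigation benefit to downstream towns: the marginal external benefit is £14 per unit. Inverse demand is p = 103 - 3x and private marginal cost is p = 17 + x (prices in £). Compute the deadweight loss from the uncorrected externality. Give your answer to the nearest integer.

DWL = £25

Market equilibrium (private): 17 + x = 103 - 3x → x_m = 21.5000.
Social marginal cost = private MC − MEB = 3 + x.
Set SMC = demand: 3 + x = 103 - 3x → x* = 25.0000.
Height of the DWL triangle at x_m is demand(x_m) − SMC(x_m) = MEB(x_m) = 14.0000.
DWL = ½ × 3.5000 × 14.0000 = 24.5000.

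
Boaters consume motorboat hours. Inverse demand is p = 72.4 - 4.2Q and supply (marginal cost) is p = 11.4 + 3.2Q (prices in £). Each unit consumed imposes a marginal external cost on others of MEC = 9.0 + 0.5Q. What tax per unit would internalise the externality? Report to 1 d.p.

Social marginal benefit = demand − MEC = 63.4 - 4.7Q.
Set SMB = MC: 63.4 - 4.7Q = 11.4 + 3.2Q → Q* = 6.5823.
The Pigouvian tax equals MEC at Q*: 9.0 + 0.5×6.5823 = 12.2912.

tax = £12.3 per unit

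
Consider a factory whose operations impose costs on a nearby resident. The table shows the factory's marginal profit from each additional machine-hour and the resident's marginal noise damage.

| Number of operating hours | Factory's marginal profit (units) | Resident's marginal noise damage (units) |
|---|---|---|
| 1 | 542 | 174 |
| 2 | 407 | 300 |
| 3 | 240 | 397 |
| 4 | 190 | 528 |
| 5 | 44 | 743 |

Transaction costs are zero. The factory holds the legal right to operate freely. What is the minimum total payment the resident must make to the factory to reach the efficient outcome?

474

Left alone the factory would choose level 5 (marginal profit stays positive).
Efficient level: k* = 2 (marginal profit ≥ marginal noise damage through 2).
The resident must at least cover the factory's forgone profit from cutting 5→2: 240 + 190 + 44 = 474.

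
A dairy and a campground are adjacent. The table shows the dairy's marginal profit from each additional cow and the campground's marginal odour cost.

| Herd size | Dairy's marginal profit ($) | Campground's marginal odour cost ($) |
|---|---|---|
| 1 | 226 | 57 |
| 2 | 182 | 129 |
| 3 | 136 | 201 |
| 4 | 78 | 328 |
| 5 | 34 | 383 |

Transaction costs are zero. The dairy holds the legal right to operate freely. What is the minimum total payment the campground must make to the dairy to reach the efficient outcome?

Left alone the dairy would choose level 5 (marginal profit stays positive).
Efficient level: k* = 2 (marginal profit ≥ marginal odour cost through 2).
The campground must at least cover the dairy's forgone profit from cutting 5→2: 136 + 78 + 34 = 248.

$248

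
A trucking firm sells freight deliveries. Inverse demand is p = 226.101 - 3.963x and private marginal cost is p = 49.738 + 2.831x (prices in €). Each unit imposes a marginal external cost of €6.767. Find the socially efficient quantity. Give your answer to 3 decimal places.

x* = 24.963

Social marginal cost = private MC + MEC = 56.505 + 2.831x.
Set SMC = demand: 56.505 + 2.831x = 226.101 - 3.963x → x* = 24.9626.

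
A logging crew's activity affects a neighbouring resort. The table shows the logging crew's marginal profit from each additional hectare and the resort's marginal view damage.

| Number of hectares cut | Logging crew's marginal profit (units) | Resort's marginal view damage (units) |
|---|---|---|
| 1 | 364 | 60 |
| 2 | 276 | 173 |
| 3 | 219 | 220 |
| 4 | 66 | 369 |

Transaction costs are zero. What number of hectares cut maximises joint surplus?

Bargaining reaches the level where marginal profit last exceeds marginal view damage.
That holds through level 2 (276 ≥ 173) but not at 3 (219 < 220).

2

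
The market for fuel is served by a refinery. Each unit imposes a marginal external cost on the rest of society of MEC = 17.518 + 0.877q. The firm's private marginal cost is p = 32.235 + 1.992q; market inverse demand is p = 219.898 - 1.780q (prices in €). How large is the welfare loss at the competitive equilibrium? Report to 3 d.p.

Market equilibrium (private): 32.235 + 1.992q = 219.898 - 1.780q → q_m = 49.7516.
Social marginal cost = private MC + MEC = 49.753 + 2.869q.
Set SMC = demand: 49.753 + 2.869q = 219.898 - 1.780q → q* = 36.5982.
The loss is the area between SMC and demand from q* to q_m; with linear curves that's a triangle of height MEC(q_m).
DWL = ½ × 13.1534 × 61.1501 = 402.1659.

DWL = €402.166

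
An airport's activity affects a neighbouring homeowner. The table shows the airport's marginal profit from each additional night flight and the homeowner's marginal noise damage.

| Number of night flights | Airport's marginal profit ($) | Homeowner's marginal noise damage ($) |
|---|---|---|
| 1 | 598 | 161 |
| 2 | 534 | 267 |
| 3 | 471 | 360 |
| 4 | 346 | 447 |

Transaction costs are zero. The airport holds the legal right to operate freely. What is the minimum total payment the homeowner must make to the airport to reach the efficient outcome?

$346

Left alone the airport would choose level 4 (marginal profit stays positive).
Efficient level: k* = 3 (marginal profit ≥ marginal noise damage through 3).
The homeowner must at least cover the airport's forgone profit from cutting 4→3: 346 = 346.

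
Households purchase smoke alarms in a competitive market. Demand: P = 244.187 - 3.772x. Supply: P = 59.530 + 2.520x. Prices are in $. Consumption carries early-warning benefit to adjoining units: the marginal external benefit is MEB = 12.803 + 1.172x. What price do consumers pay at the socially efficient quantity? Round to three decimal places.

P = $98.715

Social marginal benefit = demand + MEB = 256.990 - 2.600x.
Set SMB = MC: 256.990 - 2.600x = 59.530 + 2.520x → x* = 38.5664.
Consumer price on the demand curve at x*: 244.187 − 3.772×38.5664 = 98.7145.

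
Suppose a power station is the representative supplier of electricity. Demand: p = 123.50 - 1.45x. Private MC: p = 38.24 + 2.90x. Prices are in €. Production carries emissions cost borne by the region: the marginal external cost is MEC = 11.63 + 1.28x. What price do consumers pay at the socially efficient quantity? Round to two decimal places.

P = €104.54

Social marginal cost = private MC + MEC = 49.87 + 4.18x.
Set SMC = demand: 49.87 + 4.18x = 123.50 - 1.45x → x* = 13.0782.
Consumer price on the demand curve at x*: 123.50 − 1.45×13.0782 = 104.5366.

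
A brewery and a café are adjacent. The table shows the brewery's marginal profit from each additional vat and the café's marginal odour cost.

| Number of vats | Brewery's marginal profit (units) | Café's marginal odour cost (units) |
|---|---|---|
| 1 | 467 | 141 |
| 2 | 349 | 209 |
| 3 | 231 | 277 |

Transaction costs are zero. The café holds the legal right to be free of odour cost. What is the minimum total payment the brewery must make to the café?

Efficient level: marginal profit ≥ marginal odour cost through level 2, so k* = 2.
With the café holding the right, the brewery must at least compensate total damage at k*: 141 + 209 = 350.

350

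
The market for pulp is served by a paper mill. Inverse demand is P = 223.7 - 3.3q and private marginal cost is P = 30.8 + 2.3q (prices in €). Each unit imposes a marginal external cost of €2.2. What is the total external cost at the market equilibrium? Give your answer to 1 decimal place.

€75.8

Market equilibrium (private): 30.8 + 2.3q = 223.7 - 3.3q → q_m = 34.4464.
Total external cost = MEC × q_m = 2.2 × 34.4464 = 75.7821.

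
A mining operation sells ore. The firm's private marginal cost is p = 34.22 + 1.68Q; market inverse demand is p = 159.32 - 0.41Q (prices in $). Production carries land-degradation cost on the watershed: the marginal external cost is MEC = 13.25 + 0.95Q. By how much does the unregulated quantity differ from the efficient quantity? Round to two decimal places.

23.06 units

Market equilibrium (private): 34.22 + 1.68Q = 159.32 - 0.41Q → Q_m = 59.8565.
Social marginal cost = private MC + MEC = 47.47 + 2.63Q.
Set SMC = demand: 47.47 + 2.63Q = 159.32 - 0.41Q → Q* = 36.7928.
Gap = |59.8565 − 36.7928| = 23.0637.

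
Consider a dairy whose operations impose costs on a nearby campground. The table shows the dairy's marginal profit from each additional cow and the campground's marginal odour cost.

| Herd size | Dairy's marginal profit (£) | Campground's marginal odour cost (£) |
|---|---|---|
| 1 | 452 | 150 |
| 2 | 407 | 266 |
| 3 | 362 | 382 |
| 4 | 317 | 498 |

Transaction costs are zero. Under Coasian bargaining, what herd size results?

Bargaining reaches the level where marginal profit last exceeds marginal odour cost.
That holds through level 2 (407 ≥ 266) but not at 3 (362 < 382).

2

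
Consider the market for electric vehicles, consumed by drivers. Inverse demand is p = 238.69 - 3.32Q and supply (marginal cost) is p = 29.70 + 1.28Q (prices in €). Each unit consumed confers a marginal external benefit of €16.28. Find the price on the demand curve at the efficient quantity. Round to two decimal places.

Social marginal benefit = demand + MEB = 254.97 - 3.32Q.
Set SMB = MC: 254.97 - 3.32Q = 29.70 + 1.28Q → Q* = 48.9717.
Consumer price on the demand curve at Q*: 238.69 − 3.32×48.9717 = 76.1040.

P = €76.10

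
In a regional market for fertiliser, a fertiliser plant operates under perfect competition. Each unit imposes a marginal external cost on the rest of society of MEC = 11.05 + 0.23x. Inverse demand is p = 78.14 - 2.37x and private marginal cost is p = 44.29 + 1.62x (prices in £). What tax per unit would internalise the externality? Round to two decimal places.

tax = £12.29 per unit

Social marginal cost = private MC + MEC = 55.34 + 1.85x.
Set SMC = demand: 55.34 + 1.85x = 78.14 - 2.37x → x* = 5.4028.
The Pigouvian tax equals MEC at x*: 11.05 + 0.23×5.4028 = 12.2926.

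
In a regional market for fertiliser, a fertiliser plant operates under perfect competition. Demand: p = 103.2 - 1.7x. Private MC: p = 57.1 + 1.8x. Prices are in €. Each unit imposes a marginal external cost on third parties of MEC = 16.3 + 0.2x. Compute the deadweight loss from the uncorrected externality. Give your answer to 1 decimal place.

DWL = €48.4

Market equilibrium (private): 57.1 + 1.8x = 103.2 - 1.7x → x_m = 13.1714.
Social marginal cost = private MC + MEC = 73.4 + 2.0x.
Set SMC = demand: 73.4 + 2.0x = 103.2 - 1.7x → x* = 8.0541.
The welfare-loss triangle has base |x_m − x*| and height MEC(x_m) (the vertical gap between SMC and demand is zero at x* and MEC at x_m).
DWL = ½ × 5.1173 × 18.9343 = 48.4462.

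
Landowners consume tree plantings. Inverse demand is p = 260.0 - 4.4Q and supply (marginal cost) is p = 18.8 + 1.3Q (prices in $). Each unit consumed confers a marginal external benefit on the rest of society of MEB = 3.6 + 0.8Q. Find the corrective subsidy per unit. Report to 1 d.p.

Social marginal benefit = demand + MEB = 263.6 - 3.6Q.
Set SMB = MC: 263.6 - 3.6Q = 18.8 + 1.3Q → Q* = 49.9592.
The Pigouvian subsidy equals MEB at Q*: 3.6 + 0.8×49.9592 = 43.5674.

subsidy = $43.6 per unit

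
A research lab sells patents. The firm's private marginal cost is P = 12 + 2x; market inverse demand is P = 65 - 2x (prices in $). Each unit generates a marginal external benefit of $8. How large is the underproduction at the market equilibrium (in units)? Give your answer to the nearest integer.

Market equilibrium (private): 12 + 2x = 65 - 2x → x_m = 13.2500.
Social marginal cost = private MC − MEB = 4 + 2x.
Set SMC = demand: 4 + 2x = 65 - 2x → x* = 15.2500.
Gap = |13.2500 − 15.2500| = 2.0000.

2 units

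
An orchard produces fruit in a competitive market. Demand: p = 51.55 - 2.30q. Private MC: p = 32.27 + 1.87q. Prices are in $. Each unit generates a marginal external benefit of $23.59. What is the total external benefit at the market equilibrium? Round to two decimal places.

$109.07

Market equilibrium (private): 32.27 + 1.87q = 51.55 - 2.30q → q_m = 4.6235.
Total external benefit = MEB × q_m = 23.59 × 4.6235 = 109.0684.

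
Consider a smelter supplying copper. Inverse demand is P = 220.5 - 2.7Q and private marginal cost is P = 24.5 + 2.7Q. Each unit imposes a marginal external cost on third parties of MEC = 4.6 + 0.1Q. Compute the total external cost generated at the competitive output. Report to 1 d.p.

Market equilibrium (private): 24.5 + 2.7Q = 220.5 - 2.7Q → Q_m = 36.2963.
Total external cost = ∫₀^{Q_m} (4.6 + 0.1Q) dQ = 4.6×36.2963 + ½×0.1×36.2963² = 232.8340.

232.8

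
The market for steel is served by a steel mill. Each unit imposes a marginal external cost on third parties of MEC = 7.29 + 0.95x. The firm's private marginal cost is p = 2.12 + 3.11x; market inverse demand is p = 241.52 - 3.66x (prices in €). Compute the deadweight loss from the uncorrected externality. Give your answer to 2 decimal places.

Market equilibrium (private): 2.12 + 3.11x = 241.52 - 3.66x → x_m = 35.3619.
Social marginal cost = private MC + MEC = 9.41 + 4.06x.
Set SMC = demand: 9.41 + 4.06x = 241.52 - 3.66x → x* = 30.0661.
The welfare-loss triangle has base |x_m − x*| and height MEC(x_m) (the vertical gap between SMC and demand is zero at x* and MEC at x_m).
DWL = ½ × 5.2958 × 40.8838 = 108.2562.

DWL = €108.26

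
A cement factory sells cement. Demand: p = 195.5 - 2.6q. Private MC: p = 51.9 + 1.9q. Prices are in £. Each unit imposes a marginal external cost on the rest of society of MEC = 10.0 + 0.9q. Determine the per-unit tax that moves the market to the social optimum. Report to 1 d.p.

tax = £32.3 per unit

Social marginal cost = private MC + MEC = 61.9 + 2.8q.
Set SMC = demand: 61.9 + 2.8q = 195.5 - 2.6q → q* = 24.7407.
The Pigouvian tax equals MEC at q*: 10.0 + 0.9×24.7407 = 32.2666.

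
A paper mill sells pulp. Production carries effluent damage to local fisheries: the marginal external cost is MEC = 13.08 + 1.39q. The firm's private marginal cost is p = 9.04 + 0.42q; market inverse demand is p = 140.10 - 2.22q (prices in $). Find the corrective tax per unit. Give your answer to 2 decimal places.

Social marginal cost = private MC + MEC = 22.12 + 1.81q.
Set SMC = demand: 22.12 + 1.81q = 140.10 - 2.22q → q* = 29.2754.
The Pigouvian tax equals MEC at q*: 13.08 + 1.39×29.2754 = 53.7728.

tax = $53.77 per unit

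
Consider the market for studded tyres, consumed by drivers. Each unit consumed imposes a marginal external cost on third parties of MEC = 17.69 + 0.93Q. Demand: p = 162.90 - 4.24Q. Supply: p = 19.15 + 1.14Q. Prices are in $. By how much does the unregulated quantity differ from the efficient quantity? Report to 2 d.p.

6.74 units

Market equilibrium (private): 19.15 + 1.14Q = 162.90 - 4.24Q → Q_m = 26.7193.
Social marginal benefit = demand − MEC = 145.21 - 5.17Q.
Set SMB = MC: 145.21 - 5.17Q = 19.15 + 1.14Q → Q* = 19.9778.
Gap = |26.7193 − 19.9778| = 6.7415.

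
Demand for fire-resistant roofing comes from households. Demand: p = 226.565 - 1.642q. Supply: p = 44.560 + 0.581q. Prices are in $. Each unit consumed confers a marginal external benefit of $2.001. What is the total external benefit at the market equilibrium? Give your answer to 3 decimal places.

Market equilibrium (private): 44.560 + 0.581q = 226.565 - 1.642q → q_m = 81.8736.
Total external benefit = MEB × q_m = 2.001 × 81.8736 = 163.8291.

$163.829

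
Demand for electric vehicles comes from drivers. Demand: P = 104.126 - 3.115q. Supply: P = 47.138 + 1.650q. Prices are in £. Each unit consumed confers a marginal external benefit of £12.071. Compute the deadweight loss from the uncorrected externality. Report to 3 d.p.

DWL = £15.290

Market equilibrium (private): 47.138 + 1.650q = 104.126 - 3.115q → q_m = 11.9597.
Social marginal benefit = demand + MEB = 116.197 - 3.115q.
Set SMB = MC: 116.197 - 3.115q = 47.138 + 1.650q → q* = 14.4930.
The loss is the area between SMB and MC from q* to q_m; with linear curves that's a triangle of height MEB(q_m).
DWL = ½ × 2.5333 × 12.0710 = 15.2897.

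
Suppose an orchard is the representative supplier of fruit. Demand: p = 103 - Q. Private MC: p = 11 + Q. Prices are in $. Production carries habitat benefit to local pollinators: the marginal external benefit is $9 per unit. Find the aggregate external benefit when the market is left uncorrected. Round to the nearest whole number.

Market equilibrium (private): 11 + Q = 103 - Q → Q_m = 46.0000.
Total external benefit = MEB × Q_m = 9 × 46.0000 = 414.0000.

$414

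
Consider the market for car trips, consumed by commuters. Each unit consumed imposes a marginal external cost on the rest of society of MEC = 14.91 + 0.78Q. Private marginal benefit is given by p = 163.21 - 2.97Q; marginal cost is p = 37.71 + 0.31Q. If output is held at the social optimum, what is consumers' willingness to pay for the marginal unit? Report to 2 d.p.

Social marginal benefit = demand − MEC = 148.30 - 3.75Q.
Set SMB = MC: 148.30 - 3.75Q = 37.71 + 0.31Q → Q* = 27.2389.
Consumer price on the demand curve at Q*: 163.21 − 2.97×27.2389 = 82.3105.

P = 82.31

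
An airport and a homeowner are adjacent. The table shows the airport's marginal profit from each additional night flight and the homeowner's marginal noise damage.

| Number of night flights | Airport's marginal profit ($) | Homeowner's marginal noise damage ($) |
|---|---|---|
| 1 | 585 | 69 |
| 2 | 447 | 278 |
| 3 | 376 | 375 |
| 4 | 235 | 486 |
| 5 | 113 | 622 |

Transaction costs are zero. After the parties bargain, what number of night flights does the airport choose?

Bargaining reaches the level where marginal profit last exceeds marginal noise damage.
That holds through level 3 (376 ≥ 375) but not at 4 (235 < 486).

3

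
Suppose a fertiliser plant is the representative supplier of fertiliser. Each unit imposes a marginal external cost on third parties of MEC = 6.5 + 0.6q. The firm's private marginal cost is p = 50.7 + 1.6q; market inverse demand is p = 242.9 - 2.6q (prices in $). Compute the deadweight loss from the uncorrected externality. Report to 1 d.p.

DWL = $120.1

Market equilibrium (private): 50.7 + 1.6q = 242.9 - 2.6q → q_m = 45.7619.
Social marginal cost = private MC + MEC = 57.2 + 2.2q.
Set SMC = demand: 57.2 + 2.2q = 242.9 - 2.6q → q* = 38.6875.
The welfare-loss triangle has base |q_m − q*| and height MEC(q_m) (the vertical gap between SMC and demand is zero at q* and MEC at q_m).
DWL = ½ × 7.0744 × 33.9571 = 120.1131.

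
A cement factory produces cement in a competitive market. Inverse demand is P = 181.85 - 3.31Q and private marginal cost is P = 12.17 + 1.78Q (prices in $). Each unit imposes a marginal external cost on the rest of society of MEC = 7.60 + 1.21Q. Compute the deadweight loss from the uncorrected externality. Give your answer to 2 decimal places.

Market equilibrium (private): 12.17 + 1.78Q = 181.85 - 3.31Q → Q_m = 33.3360.
Social marginal cost = private MC + MEC = 19.77 + 2.99Q.
Set SMC = demand: 19.77 + 2.99Q = 181.85 - 3.31Q → Q* = 25.7270.
The welfare-loss triangle has base |Q_m − Q*| and height MEC(Q_m) (the vertical gap between SMC and demand is zero at Q* and MEC at Q_m).
DWL = ½ × 7.6090 × 47.9365 = 182.3744.

DWL = $182.37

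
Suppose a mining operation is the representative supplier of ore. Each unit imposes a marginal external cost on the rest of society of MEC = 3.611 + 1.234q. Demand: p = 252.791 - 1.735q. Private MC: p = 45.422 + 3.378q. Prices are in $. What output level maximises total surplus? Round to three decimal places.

q* = 32.103

Social marginal cost = private MC + MEC = 49.033 + 4.612q.
Set SMC = demand: 49.033 + 4.612q = 252.791 - 1.735q → q* = 32.1030.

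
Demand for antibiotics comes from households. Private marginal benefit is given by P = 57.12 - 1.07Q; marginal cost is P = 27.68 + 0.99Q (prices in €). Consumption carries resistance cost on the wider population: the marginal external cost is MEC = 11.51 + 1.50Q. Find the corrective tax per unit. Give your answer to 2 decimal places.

Social marginal benefit = demand − MEC = 45.61 - 2.57Q.
Set SMB = MC: 45.61 - 2.57Q = 27.68 + 0.99Q → Q* = 5.0365.
The Pigouvian tax equals MEC at Q*: 11.51 + 1.50×5.0365 = 19.0648.

tax = €19.06 per unit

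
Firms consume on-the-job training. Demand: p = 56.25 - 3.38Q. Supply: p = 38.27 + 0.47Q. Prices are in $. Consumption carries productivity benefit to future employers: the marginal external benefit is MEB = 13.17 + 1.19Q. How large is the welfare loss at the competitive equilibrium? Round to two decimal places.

DWL = $65.92

Market equilibrium (private): 38.27 + 0.47Q = 56.25 - 3.38Q → Q_m = 4.6701.
Social marginal benefit = demand + MEB = 69.42 - 2.19Q.
Set SMB = MC: 69.42 - 2.19Q = 38.27 + 0.47Q → Q* = 11.7105.
Height of the DWL triangle at Q_m is SMB(Q_m) − MC(Q_m) = MEB(Q_m) = 18.7275.
DWL = ½ × 7.0404 × 18.7275 = 65.9245.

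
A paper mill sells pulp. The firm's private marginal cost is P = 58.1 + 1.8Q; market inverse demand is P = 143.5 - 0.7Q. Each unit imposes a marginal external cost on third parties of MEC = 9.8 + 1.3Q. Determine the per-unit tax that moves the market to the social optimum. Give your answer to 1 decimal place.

Social marginal cost = private MC + MEC = 67.9 + 3.1Q.
Set SMC = demand: 67.9 + 3.1Q = 143.5 - 0.7Q → Q* = 19.8947.
The Pigouvian tax equals MEC at Q*: 9.8 + 1.3×19.8947 = 35.6631.

tax = 35.7 per unit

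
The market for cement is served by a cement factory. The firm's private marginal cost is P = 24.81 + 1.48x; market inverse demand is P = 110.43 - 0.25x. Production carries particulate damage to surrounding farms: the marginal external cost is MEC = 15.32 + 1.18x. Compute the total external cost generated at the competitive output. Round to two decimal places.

Market equilibrium (private): 24.81 + 1.48x = 110.43 - 0.25x → x_m = 49.4913.
Total external cost = ∫₀^{x_m} (15.32 + 1.18x) dx = 15.32×49.4913 + ½×1.18×49.4913² = 2203.3461.

2203.35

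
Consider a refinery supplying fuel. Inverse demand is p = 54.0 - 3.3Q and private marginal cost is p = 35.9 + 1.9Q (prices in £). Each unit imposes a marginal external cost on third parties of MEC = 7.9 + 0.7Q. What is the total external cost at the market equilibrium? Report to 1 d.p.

Market equilibrium (private): 35.9 + 1.9Q = 54.0 - 3.3Q → Q_m = 3.4808.
Total external cost = ∫₀^{Q_m} (7.9 + 0.7Q) dQ = 7.9×3.4808 + ½×0.7×3.4808² = 31.7389.

£31.7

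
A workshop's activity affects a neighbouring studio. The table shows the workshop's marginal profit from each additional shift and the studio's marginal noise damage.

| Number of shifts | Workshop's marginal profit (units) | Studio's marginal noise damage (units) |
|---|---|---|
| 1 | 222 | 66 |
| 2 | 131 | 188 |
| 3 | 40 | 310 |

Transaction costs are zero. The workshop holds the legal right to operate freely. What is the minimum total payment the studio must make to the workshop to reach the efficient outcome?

Left alone the workshop would choose level 3 (marginal profit stays positive).
Efficient level: k* = 1 (marginal profit ≥ marginal noise damage through 1).
The studio must at least cover the workshop's forgone profit from cutting 3→1: 131 + 40 = 171.

171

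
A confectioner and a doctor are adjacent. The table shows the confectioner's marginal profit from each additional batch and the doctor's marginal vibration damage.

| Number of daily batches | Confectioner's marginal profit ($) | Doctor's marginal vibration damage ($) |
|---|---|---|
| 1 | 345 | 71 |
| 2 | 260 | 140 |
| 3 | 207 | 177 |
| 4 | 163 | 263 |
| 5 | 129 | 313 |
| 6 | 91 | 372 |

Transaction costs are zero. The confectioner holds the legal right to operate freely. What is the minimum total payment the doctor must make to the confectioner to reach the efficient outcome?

Left alone the confectioner would choose level 6 (marginal profit stays positive).
Efficient level: k* = 3 (marginal profit ≥ marginal vibration damage through 3).
The doctor must at least cover the confectioner's forgone profit from cutting 6→3: 163 + 129 + 91 = 383.

$383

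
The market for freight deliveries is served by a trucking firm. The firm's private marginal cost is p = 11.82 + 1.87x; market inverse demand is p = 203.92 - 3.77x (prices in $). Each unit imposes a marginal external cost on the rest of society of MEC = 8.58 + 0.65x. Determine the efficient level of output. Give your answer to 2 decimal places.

x* = 29.18

Social marginal cost = private MC + MEC = 20.40 + 2.52x.
Set SMC = demand: 20.40 + 2.52x = 203.92 - 3.77x → x* = 29.1765.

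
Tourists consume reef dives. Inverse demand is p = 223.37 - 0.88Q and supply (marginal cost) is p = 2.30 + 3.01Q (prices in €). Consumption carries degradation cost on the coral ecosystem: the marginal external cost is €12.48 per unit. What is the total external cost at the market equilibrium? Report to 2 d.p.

Market equilibrium (private): 2.30 + 3.01Q = 223.37 - 0.88Q → Q_m = 56.8303.
Total external cost = MEC × Q_m = 12.48 × 56.8303 = 709.2421.

€709.24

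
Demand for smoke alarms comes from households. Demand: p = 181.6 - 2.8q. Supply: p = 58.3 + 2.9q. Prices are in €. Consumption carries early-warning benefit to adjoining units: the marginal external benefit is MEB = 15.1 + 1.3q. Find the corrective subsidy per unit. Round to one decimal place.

subsidy = €56.0 per unit

Social marginal benefit = demand + MEB = 196.7 - 1.5q.
Set SMB = MC: 196.7 - 1.5q = 58.3 + 2.9q → q* = 31.4545.
The Pigouvian subsidy equals MEB at q*: 15.1 + 1.3×31.4545 = 55.9909.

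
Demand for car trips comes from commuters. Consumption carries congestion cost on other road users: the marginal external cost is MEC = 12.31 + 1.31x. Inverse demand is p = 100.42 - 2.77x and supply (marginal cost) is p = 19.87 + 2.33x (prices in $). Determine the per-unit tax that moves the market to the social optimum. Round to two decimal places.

tax = $26.26 per unit

Social marginal benefit = demand − MEC = 88.11 - 4.08x.
Set SMB = MC: 88.11 - 4.08x = 19.87 + 2.33x → x* = 10.6459.
The Pigouvian tax equals MEC at x*: 12.31 + 1.31×10.6459 = 26.2561.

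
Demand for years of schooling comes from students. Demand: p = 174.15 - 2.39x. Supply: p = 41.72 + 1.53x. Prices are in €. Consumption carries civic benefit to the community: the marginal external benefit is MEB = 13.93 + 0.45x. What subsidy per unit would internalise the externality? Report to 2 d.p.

Social marginal benefit = demand + MEB = 188.08 - 1.94x.
Set SMB = MC: 188.08 - 1.94x = 41.72 + 1.53x → x* = 42.1787.
The Pigouvian subsidy equals MEB at x*: 13.93 + 0.45×42.1787 = 32.9104.

subsidy = €32.91 per unit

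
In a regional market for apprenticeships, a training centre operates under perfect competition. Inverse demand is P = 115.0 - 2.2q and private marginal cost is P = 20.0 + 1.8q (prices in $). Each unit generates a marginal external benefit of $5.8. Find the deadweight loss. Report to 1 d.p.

DWL = $4.2

Market equilibrium (private): 20.0 + 1.8q = 115.0 - 2.2q → q_m = 23.7500.
Social marginal cost = private MC − MEB = 14.2 + 1.8q.
Set SMC = demand: 14.2 + 1.8q = 115.0 - 2.2q → q* = 25.2000.
Between q* and q_m the wedge demand − SMC runs linearly from 0 to MEB(q_m), so the loss is a triangle.
DWL = ½ × 1.4500 × 5.8000 = 4.2050.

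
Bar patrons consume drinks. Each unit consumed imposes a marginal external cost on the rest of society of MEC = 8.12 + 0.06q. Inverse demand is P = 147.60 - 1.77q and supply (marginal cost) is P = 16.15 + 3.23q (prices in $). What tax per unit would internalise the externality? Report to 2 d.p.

Social marginal benefit = demand − MEC = 139.48 - 1.83q.
Set SMB = MC: 139.48 - 1.83q = 16.15 + 3.23q → q* = 24.3735.
The Pigouvian tax equals MEC at q*: 8.12 + 0.06×24.3735 = 9.5824.

tax = $9.58 per unit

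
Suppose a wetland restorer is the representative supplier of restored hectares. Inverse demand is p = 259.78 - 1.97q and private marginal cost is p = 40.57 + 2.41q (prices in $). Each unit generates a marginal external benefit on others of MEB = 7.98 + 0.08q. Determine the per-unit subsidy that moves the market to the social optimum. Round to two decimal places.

subsidy = $12.21 per unit

Social marginal cost = private MC − MEB = 32.59 + 2.33q.
Set SMC = demand: 32.59 + 2.33q = 259.78 - 1.97q → q* = 52.8349.
The Pigouvian subsidy equals MEB at q*: 7.98 + 0.08×52.8349 = 12.2068.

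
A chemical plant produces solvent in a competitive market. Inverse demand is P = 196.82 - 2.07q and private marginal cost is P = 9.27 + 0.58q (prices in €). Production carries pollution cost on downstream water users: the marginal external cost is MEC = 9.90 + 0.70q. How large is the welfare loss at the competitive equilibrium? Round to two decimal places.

Market equilibrium (private): 9.27 + 0.58q = 196.82 - 2.07q → q_m = 70.7736.
Social marginal cost = private MC + MEC = 19.17 + 1.28q.
Set SMC = demand: 19.17 + 1.28q = 196.82 - 2.07q → q* = 53.0299.
The loss is the area between SMC and demand from q* to q_m; with linear curves that's a triangle of height MEC(q_m).
DWL = ½ × 17.7437 × 59.4415 = 527.3561.

DWL = €527.36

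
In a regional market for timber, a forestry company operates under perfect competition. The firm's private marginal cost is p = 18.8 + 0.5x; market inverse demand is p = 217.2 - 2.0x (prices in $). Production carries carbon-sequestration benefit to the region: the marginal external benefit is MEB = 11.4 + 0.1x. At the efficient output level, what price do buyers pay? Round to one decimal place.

P = $42.4

Social marginal cost = private MC − MEB = 7.4 + 0.4x.
Set SMC = demand: 7.4 + 0.4x = 217.2 - 2.0x → x* = 87.4167.
Consumer price on the demand curve at x*: 217.2 − 2.0×87.4167 = 42.3666.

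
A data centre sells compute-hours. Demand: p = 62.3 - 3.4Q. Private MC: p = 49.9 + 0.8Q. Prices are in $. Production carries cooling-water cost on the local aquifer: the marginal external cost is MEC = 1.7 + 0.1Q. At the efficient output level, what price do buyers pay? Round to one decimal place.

P = $53.8

Social marginal cost = private MC + MEC = 51.6 + 0.9Q.
Set SMC = demand: 51.6 + 0.9Q = 62.3 - 3.4Q → Q* = 2.4884.
Consumer price on the demand curve at Q*: 62.3 − 3.4×2.4884 = 53.8394.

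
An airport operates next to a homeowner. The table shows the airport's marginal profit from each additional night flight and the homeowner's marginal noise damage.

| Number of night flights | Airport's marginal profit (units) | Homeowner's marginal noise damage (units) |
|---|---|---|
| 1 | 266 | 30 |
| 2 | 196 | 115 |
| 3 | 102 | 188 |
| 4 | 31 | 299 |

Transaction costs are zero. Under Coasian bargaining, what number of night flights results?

Bargaining reaches the level where marginal profit last exceeds marginal noise damage.
That holds through level 2 (196 ≥ 115) but not at 3 (102 < 188).

2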